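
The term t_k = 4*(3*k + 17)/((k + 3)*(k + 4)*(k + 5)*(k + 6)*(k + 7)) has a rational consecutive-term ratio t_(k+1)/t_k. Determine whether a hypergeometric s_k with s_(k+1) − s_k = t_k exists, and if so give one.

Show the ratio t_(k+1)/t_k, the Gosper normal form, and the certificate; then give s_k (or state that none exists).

The ratio is (k + 3)*(3*k + 20)/((k + 8)*(3*k + 17)).
Factor: A=k + 3; B=k + 8; C=k + 17/3.
Key eq: (k + 3)·f(k+1) = (k + 7)·f(k) + (k + 17/3).
deg f ≤ 4 (via 1,1,1).
Solve for f: f(k) = k*(k + 5)*(k**2 + 13*k + 54)/216 (degree 4 ≤ 4).
Certificate R = B(k−1)f/C = k*(k + 5)*(k + 7)*(k**2 + 13*k + 54)/(72*(3*k + 17)) gives s_k = k*(k**2 + 13*k + 54)/(18*(k**3 + 13*k**2 + 54*k + 72)).
Δs = 4*(3*k + 17)/(k**5 + 25*k**4 + 245*k**3 + 1175*k**2 + 2754*k + 2520), as required.

s_k = k*(k**2 + 13*k + 54)/(18*(k**3 + 13*k**2 + 54*k + 72))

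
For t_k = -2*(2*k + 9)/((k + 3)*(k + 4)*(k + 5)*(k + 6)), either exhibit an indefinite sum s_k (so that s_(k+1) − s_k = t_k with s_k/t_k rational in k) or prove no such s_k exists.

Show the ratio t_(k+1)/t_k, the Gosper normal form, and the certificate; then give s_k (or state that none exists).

s_k = 2*k*(-k - 8)/(15*(k**2 + 8*k + 15))

r(k) = (k + 3)*(2*k + 11)/((k + 7)*(2*k + 9)) after simplifying.
Factor: A=k + 3; B=k + 7; C=k + 9/2.
Need (k + 3)·f(k+1) − (k + 6)·f(k) = k + 9/2.
Bound: deg f ≤ 3.
Match coefficients ⇒ f(k) = k*(k + 4)*(k + 8)/30.
So s_k = (B(k−1)f/C)·t_k = (k*(k + 4)*(k + 6)*(k + 8)/(15*(2*k + 9)))·t_k = 2*k*(-k - 8)/(15*(k**2 + 8*k + 15)).
Δs = 2*(-2*k - 9)/(k**4 + 18*k**3 + 119*k**2 + 342*k + 360), as required.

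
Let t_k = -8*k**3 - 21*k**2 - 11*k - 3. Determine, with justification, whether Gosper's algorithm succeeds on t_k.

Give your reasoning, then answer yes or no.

Yes. s_k = k*(-2*k**3 - 3*k**2 + 3*k - 1).

Compute t_(k+1)/t_k: get (8*k**3 + 45*k**2 + 77*k + 43)/(8*k**3 + 21*k**2 + 11*k + 3).
So A=1 and B=1, with C=k**3 + 21*k**2/8 + 11*k/8 + 3/8.
Key eq: (1)·f(k+1) = (1)·f(k) + (k**3 + 21*k**2/8 + 11*k/8 + 3/8).
From deg A=0, deg B=0, deg C=3: d=4.
Solve for f: f(k) = k*(2*k**3 + 3*k**2 - 3*k + 1)/8 (degree 4 ≤ 4).
R(k) = B(k−1)·f(k)/C(k) = k*(2*k**3 + 3*k**2 - 3*k + 1)/(8*k**3 + 21*k**2 + 11*k + 3); s_k = R·t_k = k*(-2*k**3 - 3*k**2 + 3*k - 1).
Verify: -8*k**3 - 21*k**2 - 11*k - 3 matches t_k.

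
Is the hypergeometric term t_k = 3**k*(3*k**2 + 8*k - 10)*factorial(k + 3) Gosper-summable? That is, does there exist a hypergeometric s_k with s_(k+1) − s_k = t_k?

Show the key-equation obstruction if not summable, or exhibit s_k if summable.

t_(k+1)/t_k = 3*(3*k**3 + 26*k**2 + 57*k + 4)/(3*k**2 + 8*k - 10).
Take A(k)=3*k + 12, B(k)=1, C(k)=k**2 + 8*k/3 - 10/3.
f must satisfy (3*k + 12)·f(k+1) − (1)·f(k) = k**2 + 8*k/3 - 10/3.
From deg A=1, deg B=0, deg C=2: d=1.
Match coefficients ⇒ f(k) = (k - 2)/3.
Get s_k = R·t_k = 3**k*(k - 2)*factorial(k + 3) with R(k) = B(k−1)f(k)/C(k) = (k - 2)/(3*k**2 + 8*k - 10).
Check: Δs_k = 3**k*(3*k**2 + 8*k - 10)*factorial(k + 3). ✓

Yes. s_k = 3**k*(k - 2)*factorial(k + 3).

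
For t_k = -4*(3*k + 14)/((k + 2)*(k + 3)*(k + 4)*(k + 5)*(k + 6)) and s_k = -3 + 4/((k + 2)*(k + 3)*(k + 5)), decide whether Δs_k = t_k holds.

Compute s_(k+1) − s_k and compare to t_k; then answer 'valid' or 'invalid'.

s_(k+1) = -3 + 4/((k + 3)*(k + 4)*(k + 6))
s_(k+1) − s_k = 4*(-3*k - 14)/(k**5 + 20*k**4 + 155*k**3 + 580*k**2 + 1044*k + 720)
(s_(k+1) − s_k) − t_k = 0

valid (s_(k+1) − s_k reduces to t_k)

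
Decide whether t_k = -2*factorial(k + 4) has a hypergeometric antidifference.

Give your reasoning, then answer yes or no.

t_(k+1)/t_k = k + 5.
A = k + 5, B = 1, C = 1.
Key eq: (k + 5)·f(k+1) = (1)·f(k) + (1).
deg f ≤ -1 (via 1,0,0).
Bound -1 < 0, so the key equation has no polynomial solution.

No — t_k has no hypergeometric antidifference.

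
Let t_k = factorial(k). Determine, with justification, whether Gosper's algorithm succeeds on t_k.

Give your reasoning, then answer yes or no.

No. Not Gosper-summable.

t_(k+1)/t_k = k + 1.
So A=k + 1 and B=1, with C=1.
f must satisfy (k + 1)·f(k+1) − (1)·f(k) = 1.
Degrees (1,0,0) ⇒ d ≤ -1.
d = -1 < 0 ⇒ no nonzero polynomial f; not summable.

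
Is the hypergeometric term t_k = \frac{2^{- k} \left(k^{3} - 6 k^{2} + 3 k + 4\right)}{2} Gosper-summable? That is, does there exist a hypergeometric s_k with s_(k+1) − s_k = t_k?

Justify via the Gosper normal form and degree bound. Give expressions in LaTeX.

Compute t_(k+1)/t_k: get (k**3 - 3*k**2 - 6*k + 2)/(2*(k**3 - 6*k**2 + 3*k + 4)).
So A=1/2 and B=1, with C=k**3 - 6*k**2 + 3*k + 4.
Set up (1/2)·f(k+1) − (1)·f(k) − (k**3 - 6*k**2 + 3*k + 4) = 0.
Bound: deg f ≤ 3.
Solve for f: f(k) = -2*(k - 1)*(k**2 - 2*k - 2) (degree 3 ≤ 3).
Certificate R = B(k−1)f/C = -2*(k - 1)*(k**2 - 2*k - 2)/(k**3 - 6*k**2 + 3*k + 4) gives s_k = (-k**3 + 3*k**2 - 2)/2**k.
s_(k+1) − s_k = (k**3 - 6*k**2 + 3*k + 4)/(2*2**k) = t_k.

Yes. s_k = 2^{- k} \left(- k^{3} + 3 k^{2} - 2\right).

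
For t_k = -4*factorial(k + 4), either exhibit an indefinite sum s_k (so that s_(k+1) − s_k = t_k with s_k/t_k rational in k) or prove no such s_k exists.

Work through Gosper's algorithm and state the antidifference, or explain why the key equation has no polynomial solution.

none — t_k is not Gosper-summable

Step 1: r(k) = k + 5.
Take A(k)=k + 5, B(k)=1, C(k)=1.
Need (k + 5)·f(k+1) − (1)·f(k) = 1.
d = -1 from the (1,0,0) case.
d = -1 < 0 ⇒ no nonzero polynomial f; not summable.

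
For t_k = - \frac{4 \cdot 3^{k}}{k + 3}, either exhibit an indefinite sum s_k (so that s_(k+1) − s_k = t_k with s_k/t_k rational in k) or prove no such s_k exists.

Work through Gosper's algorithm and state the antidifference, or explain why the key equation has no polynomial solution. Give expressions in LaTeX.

The ratio is 3*(k + 3)/(k + 4).
A = 3*k + 9, B = k + 4, C = 1.
Key eq: (3*k + 9)·f(k+1) = (k + 3)·f(k) + (1).
From deg A=1, deg B=1, deg C=0: d=-1.
deg f ≤ -1 is impossible — no certificate.

none (Gosper's algorithm certifies no s_k)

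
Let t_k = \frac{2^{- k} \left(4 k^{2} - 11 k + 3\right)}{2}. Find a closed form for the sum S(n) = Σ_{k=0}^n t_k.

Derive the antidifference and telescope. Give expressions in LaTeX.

S(n) = 2^{- n - 1} \left(2^{n + 3} - 4 n^{2} - 5 n - 5\right)

Step 1: r(k) = (4*k**2 - 3*k - 4)/(2*(4*k**2 - 11*k + 3)).
Take A(k)=1/2, B(k)=1, C(k)=k**2 - 11*k/4 + 3/4.
Need (1/2)·f(k+1) − (1)·f(k) = k**2 - 11*k/4 + 3/4.
Degrees (0,0,2) ⇒ d ≤ 2.
Solving with deg f ≤ 2: f(k) = -(4*k**2 - 3*k + 4)/2.
R(k) = B(k−1)·f(k)/C(k) = -2*(4*k**2 - 3*k + 4)/(4*k**2 - 11*k + 3); s_k = R·t_k = (-4*k**2 + 3*k - 4)/2**k.
Δs = (4*k**2 - 11*k + 3)/(2*2**k), as required.
Telescope: S(n) = s_(n+1) − s_(0) = 2**(-n - 1)*(-4*n**2 - 5*n - 5) − (-4) = 2**(-n - 1)*(2**(n + 3) - 4*n**2 - 5*n - 5).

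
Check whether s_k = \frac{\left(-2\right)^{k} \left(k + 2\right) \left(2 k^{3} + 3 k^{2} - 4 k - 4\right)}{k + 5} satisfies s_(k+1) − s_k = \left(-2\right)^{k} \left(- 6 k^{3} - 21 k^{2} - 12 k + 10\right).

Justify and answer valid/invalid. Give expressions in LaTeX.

Invalid: residual \frac{\left(-2\right)^{k} \left(18 k^{4} + 159 k^{3} + 360 k^{2} + 138 k - 162\right)}{k^{2} + 11 k + 30} ≠ 0.

s_(k+1) = (-2)**(k + 1)*(2*k**4 + 15*k**3 + 35*k**2 + 21*k - 9)/(k + 6)
s_(k+1) − s_k = (-2)**k*(-6*k**5 - 69*k**4 - 264*k**3 - 392*k**2 - 112*k + 138)/(k**2 + 11*k + 30)
(s_(k+1) − s_k) − t_k = (-2)**k*(18*k**4 + 159*k**3 + 360*k**2 + 138*k - 162)/(k**2 + 11*k + 30)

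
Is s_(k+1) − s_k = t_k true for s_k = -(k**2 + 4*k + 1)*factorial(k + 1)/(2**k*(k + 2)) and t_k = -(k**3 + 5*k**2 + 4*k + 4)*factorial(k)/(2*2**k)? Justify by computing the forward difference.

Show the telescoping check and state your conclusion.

s_(k+1) = -(k**2 + 6*k + 6)*factorial(k + 2)/(2*2**k*(k + 3))
s_(k+1) − s_k = -(k**4 + 8*k**3 + 20*k**2 + 22*k + 18)*factorial(k + 1)/(2*2**k*(k + 2)*(k + 3))
(s_(k+1) − s_k) − t_k = (k**4 + 7*k**3 + 12*k**2 + 4*k + 6)*factorial(k)/(2*2**k*(k + 2)*(k + 3))

Invalid: residual (k**4 + 7*k**3 + 12*k**2 + 4*k + 6)*factorial(k)/(2*2**k*(k + 2)*(k + 3)) ≠ 0.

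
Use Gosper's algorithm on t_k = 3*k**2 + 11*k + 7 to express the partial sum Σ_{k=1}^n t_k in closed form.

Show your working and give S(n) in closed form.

S(n) = n*(n**2 + 7*n + 13)

t_(k+1)/t_k = (3*k**2 + 17*k + 21)/(3*k**2 + 11*k + 7).
So A=1 and B=1, with C=k**2 + 11*k/3 + 7/3.
Key eq: (1)·f(k+1) = (1)·f(k) + (k**2 + 11*k/3 + 7/3).
Degrees (0,0,2) ⇒ d ≤ 3.
Coefficient equations give f(k) = k*(k**2 + 4*k + 2)/3.
So s_k = (B(k−1)f/C)·t_k = (k*(k**2 + 4*k + 2)/(3*k**2 + 11*k + 7))·t_k = k*(k**2 + 4*k + 2).
Verify: 3*k**2 + 11*k + 7 matches t_k.
s_(n+1) = n**3 + 7*n**2 + 13*n + 7 and s_(1) = 7, so S(n) = n*(n**2 + 7*n + 13).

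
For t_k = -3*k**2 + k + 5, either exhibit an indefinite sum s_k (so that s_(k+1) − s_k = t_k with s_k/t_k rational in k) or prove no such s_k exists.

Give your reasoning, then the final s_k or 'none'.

Compute t_(k+1)/t_k: get (k - 3*(k + 1)**2 + 6)/(-3*k**2 + k + 5).
Normal form (A,B,C) = (1, 1, k**2 - k/3 - 5/3).
Need (1)·f(k+1) − (1)·f(k) = k**2 - k/3 - 5/3.
Degrees (0,0,2) ⇒ d ≤ 3.
Solving with deg f ≤ 3: f(k) = k*(k**2 - 2*k - 4)/3.
Get s_k = R·t_k = k*(-k**2 + 2*k + 4) with R(k) = B(k−1)f(k)/C(k) = k*(k**2 - 2*k - 4)/(3*k**2 - k - 5).
Verify: -3*k**2 + k + 5 matches t_k.

s_k = k*(-k**2 + 2*k + 4)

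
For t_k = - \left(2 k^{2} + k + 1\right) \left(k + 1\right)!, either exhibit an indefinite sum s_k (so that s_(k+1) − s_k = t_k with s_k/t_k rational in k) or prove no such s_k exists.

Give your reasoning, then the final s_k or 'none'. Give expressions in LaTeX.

t_(k+1)/t_k = (k + 2)*(k + 2*(k + 1)**2 + 2)/(2*k**2 + k + 1).
So A=k + 2 and B=1, with C=k**2 + k/2 + 1/2.
f must satisfy (k + 2)·f(k+1) − (1)·f(k) = k**2 + k/2 + 1/2.
From deg A=1, deg B=0, deg C=2: d=1.
Solving with deg f ≤ 1: f(k) = (2*k - 3)/2.
Then R = B(k−1)f/C = (2*k - 3)/(2*k**2 + k + 1), so s_k = R(k)·t_k = -(2*k - 3)*factorial(k + 1).
Check: Δs_k = -(2*k**2 + k + 1)*factorial(k + 1). ✓

s_k = - \left(2 k - 3\right) \left(k + 1\right)!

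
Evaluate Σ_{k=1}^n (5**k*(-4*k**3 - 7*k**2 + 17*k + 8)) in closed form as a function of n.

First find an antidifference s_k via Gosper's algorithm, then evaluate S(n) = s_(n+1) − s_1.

S(n) = -5*5**n*n**3 - 5*5**n*n**2 + 20*5**n*n + 5*5**n - 5

r(k) = 5*(4*k**3 + 19*k**2 + 9*k - 14)/(4*k**3 + 7*k**2 - 17*k - 8) after simplifying.
A = 5, B = 1, C = k**3 + 7*k**2/4 - 17*k/4 - 2.
Key eq: (5)·f(k+1) = (1)·f(k) + (k**3 + 7*k**2/4 - 17*k/4 - 2).
From deg A=0, deg B=0, deg C=3: d=3.
Solve for f: f(k) = (k**3 - 2*k**2 - 3*k + 3)/4 (degree 3 ≤ 3).
So s_k = (B(k−1)f/C)·t_k = ((k**3 - 2*k**2 - 3*k + 3)/(4*k**3 + 7*k**2 - 17*k - 8))·t_k = 5**k*(-k**3 + 2*k**2 + 3*k - 3).
Verify: 5**k*(-4*k**3 - 7*k**2 + 17*k + 8) matches t_k.
Telescope: S(n) = s_(n+1) − s_(1) = 5**(n + 1)*(-n**3 - n**2 + 4*n + 1) − (5) = -5*5**n*n**3 - 5*5**n*n**2 + 20*5**n*n + 5*5**n - 5.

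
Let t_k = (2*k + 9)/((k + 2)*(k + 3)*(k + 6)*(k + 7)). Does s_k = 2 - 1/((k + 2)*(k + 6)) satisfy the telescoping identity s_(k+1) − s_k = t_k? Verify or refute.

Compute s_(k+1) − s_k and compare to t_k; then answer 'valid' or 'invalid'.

valid (s_(k+1) − s_k reduces to t_k)

s_(k+1) = 2 - 1/((k + 3)*(k + 7))
s_(k+1) − s_k = (2*k + 9)/(k**4 + 18*k**3 + 113*k**2 + 288*k + 252)
(s_(k+1) − s_k) − t_k = 0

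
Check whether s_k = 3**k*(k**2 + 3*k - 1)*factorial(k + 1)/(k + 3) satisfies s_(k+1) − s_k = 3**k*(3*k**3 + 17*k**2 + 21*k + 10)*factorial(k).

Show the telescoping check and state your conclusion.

Invalid: residual -2*3**k*(3*k**4 + 26*k**3 + 71*k**2 + 70*k + 31)*factorial(k)/((k + 3)*(k + 4)) ≠ 0.

s_(k+1) = 3**(k + 1)*(k**2 + 5*k + 3)*factorial(k + 2)/(k + 4)
s_(k+1) − s_k = 3**k*(3*k**4 + 29*k**3 + 95*k**2 + 124*k + 58)*factorial(k + 1)/((k + 3)*(k + 4))
(s_(k+1) − s_k) − t_k = -2*3**k*(3*k**4 + 26*k**3 + 71*k**2 + 70*k + 31)*factorial(k)/((k + 3)*(k + 4))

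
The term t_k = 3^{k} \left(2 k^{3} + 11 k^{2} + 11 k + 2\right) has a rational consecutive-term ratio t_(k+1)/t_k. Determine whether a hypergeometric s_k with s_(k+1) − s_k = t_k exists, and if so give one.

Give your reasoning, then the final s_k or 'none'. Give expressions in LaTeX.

s_k = 3^{k} \left(k^{3} + k^{2} - 2 k + 1\right)

t_(k+1)/t_k = 3*(2*k**3 + 17*k**2 + 39*k + 26)/(2*k**3 + 11*k**2 + 11*k + 2).
Gosper form: A/B · C(k+1)/C(k) with A=3, B=1, C=k**3 + 11*k**2/2 + 11*k/2 + 1.
Need (3)·f(k+1) − (1)·f(k) = k**3 + 11*k**2/2 + 11*k/2 + 1.
d = 3 from the (0,0,3) case.
Solving with deg f ≤ 3: f(k) = (k**3 + k**2 - 2*k + 1)/2.
Then R = B(k−1)f/C = (k**3 + k**2 - 2*k + 1)/((k + 1)*(2*k**2 + 9*k + 2)), so s_k = R(k)·t_k = 3**k*(k**3 + k**2 - 2*k + 1).
Δs = 3**k*(2*k**3 + 11*k**2 + 11*k + 2), as required.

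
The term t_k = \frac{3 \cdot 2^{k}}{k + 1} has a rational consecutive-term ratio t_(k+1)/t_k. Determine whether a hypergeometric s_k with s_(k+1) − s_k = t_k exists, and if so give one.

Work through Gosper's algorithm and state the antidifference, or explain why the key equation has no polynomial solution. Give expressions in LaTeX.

none — t_k is not Gosper-summable

The ratio is 2*(k + 1)/(k + 2).
So A=2*k + 2 and B=k + 2, with C=1.
Key eq: (2*k + 2)·f(k+1) = (k + 1)·f(k) + (1).
deg f ≤ -1 (via 1,1,0).
Bound -1 < 0, so the key equation has no polynomial solution.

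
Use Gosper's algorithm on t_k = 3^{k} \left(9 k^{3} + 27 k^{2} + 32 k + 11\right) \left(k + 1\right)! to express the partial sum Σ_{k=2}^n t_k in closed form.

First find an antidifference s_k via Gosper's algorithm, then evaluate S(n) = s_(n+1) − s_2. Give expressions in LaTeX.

S(n) = 9 \cdot 3^{n} n^{4} n! + 39 \cdot 3^{n} n^{3} n! + 60 \cdot 3^{n} n^{2} n! + 42 \cdot 3^{n} n n! + 12 \cdot 3^{n} n! - 486

t_(k+1)/t_k = 3*(9*k**4 + 72*k**3 + 221*k**2 + 305*k + 158)/(9*k**3 + 27*k**2 + 32*k + 11).
So A=3*k + 6 and B=1, with C=k**3 + 3*k**2 + 32*k/9 + 11/9.
Key eq: (3*k + 6)·f(k+1) = (1)·f(k) + (k**3 + 3*k**2 + 32*k/9 + 11/9).
Bound: deg f ≤ 2.
Solving with deg f ≤ 2: f(k) = (3*k**2 - 2*k + 1)/9.
Certificate R = B(k−1)f/C = (3*k**2 - 2*k + 1)/(9*k**3 + 27*k**2 + 32*k + 11) gives s_k = 3**k*(3*k**2 - 2*k + 1)*factorial(k + 1).
Δs = 3**k*(9*k**3 + 27*k**2 + 32*k + 11)*factorial(k + 1), as required.
Evaluate: s_(n+1) = 3**(n + 1)*(3*n**2 + 4*n + 2)*factorial(n + 2); subtract s_(2) = 486 ⇒ S(n) = 9*3**n*n**4*factorial(n) + 39*3**n*n**3*factorial(n) + 60*3**n*n**2*factorial(n) + 42*3**n*n*factorial(n) + 12*3**n*factorial(n) - 486.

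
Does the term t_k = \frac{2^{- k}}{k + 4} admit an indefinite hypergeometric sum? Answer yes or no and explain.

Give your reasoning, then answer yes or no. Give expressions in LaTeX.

No; the degree bound rules out any f.

r(k) = (k + 4)/(2*(k + 5)) after simplifying.
So A=k/2 + 2 and B=k + 5, with C=1.
Set up (k/2 + 2)·f(k+1) − (k + 4)·f(k) − (1) = 0.
Bound: deg f ≤ -1.
d = -1 < 0 ⇒ no nonzero polynomial f; not summable.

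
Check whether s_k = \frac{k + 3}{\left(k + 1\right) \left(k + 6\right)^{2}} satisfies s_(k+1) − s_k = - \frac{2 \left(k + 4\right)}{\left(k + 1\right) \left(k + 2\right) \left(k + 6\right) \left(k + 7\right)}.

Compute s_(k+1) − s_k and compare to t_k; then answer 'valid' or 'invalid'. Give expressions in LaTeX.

s_(k+1) = (k + 4)/((k + 2)*(k + 7)**2)
s_(k+1) − s_k = (k + 4)/((k + 2)*(k + 7)**2) - (k + 3)/((k + 1)*(k + 6)**2)
(s_(k+1) − s_k) − t_k = 3*(3*k**2 + 29*k + 62)/(k**6 + 29*k**5 + 333*k**4 + 1903*k**3 + 5546*k**2 + 7476*k + 3528)

Invalid: residual \frac{3 \left(3 k^{2} + 29 k + 62\right)}{k^{6} + 29 k^{5} + 333 k^{4} + 1903 k^{3} + 5546 k^{2} + 7476 k + 3528} ≠ 0.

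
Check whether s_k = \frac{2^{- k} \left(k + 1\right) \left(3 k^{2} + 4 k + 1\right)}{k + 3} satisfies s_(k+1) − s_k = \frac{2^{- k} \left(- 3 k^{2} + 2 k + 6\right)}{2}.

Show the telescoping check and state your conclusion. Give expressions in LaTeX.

Invalid: residual \frac{2^{- k} \left(3 k^{3} + 13 k^{2} - 4 k - 16\right)}{k^{2} + 7 k + 12} ≠ 0.

s_(k+1) = (k + 2)*(4*k + 3*(k + 1)**2 + 5)/(2*2**k*(k + 4))
s_(k+1) − s_k = (-3*k**4 - 13*k**3 + 10*k**2 + 58*k + 40)/(2*2**k*(k**2 + 7*k + 12))
(s_(k+1) − s_k) − t_k = (3*k**3 + 13*k**2 - 4*k - 16)/(2**k*(k**2 + 7*k + 12))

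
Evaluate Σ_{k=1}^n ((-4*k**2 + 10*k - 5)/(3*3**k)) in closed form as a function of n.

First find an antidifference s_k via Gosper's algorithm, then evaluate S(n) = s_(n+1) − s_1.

Ratio r(k) = (4*k**2 - 2*k - 1)/(3*(4*k**2 - 10*k + 5)).
A = 1/3, B = 1, C = k**2 - 5*k/2 + 5/4.
Need (1/3)·f(k+1) − (1)·f(k) = k**2 - 5*k/2 + 5/4.
Degrees (0,0,2) ⇒ d ≤ 2.
A polynomial solution: f(k) = -3*(2*k**2 - 3*k + 2)/4.
Certificate R = B(k−1)f/C = -3*(2*k**2 - 3*k + 2)/(4*k**2 - 10*k + 5) gives s_k = (2*k**2 - 3*k + 2)/3**k.
s_(k+1) − s_k = (-4*k**2 + 10*k - 5)/(3*3**k) = t_k.
Evaluate: s_(n+1) = 3**(-n - 1)*(2*n**2 + n + 1); subtract s_(1) = 1/3 ⇒ S(n) = 3**(-n - 1)*(-3**n + 2*n**2 + n + 1).

S(n) = 3**(-n - 1)*(-3**n + 2*n**2 + n + 1)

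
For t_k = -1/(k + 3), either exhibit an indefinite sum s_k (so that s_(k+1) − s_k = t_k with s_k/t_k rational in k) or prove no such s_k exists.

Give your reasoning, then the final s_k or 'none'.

t_(k+1)/t_k = (k + 3)/(k + 4).
Gosper form: A/B · C(k+1)/C(k) with A=k + 3, B=k + 4, C=1.
Key eq: (k + 3)·f(k+1) = (k + 3)·f(k) + (1).
d = 0 from the (1,1,0) case.
Put f(k) = c0: A·f(k+1) − B(k−1)·f(k) − C = -1; need -1 = 0 — inconsistent ⇒ no f, not summable.

not Gosper-summable; s_k does not exist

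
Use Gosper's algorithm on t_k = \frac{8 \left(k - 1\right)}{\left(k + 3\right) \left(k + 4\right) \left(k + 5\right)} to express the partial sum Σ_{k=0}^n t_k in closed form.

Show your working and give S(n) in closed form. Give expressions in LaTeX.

S(n) = \frac{2 \left(n^{2} - 3 n - 4\right)}{3 \left(n^{2} + 9 n + 20\right)}

r(k) = k*(k + 3)/((k - 1)*(k + 6)) after simplifying.
Take A(k)=k + 3, B(k)=k + 6, C(k)=k - 1.
f must satisfy (k + 3)·f(k+1) − (k + 5)·f(k) = k - 1.
d = 2 from the (1,1,1) case.
A polynomial solution: f(k) = k*(k - 5)/12.
So s_k = (B(k−1)f/C)·t_k = (k*(k - 5)*(k + 5)/(12*(k - 1)))·t_k = 2*k*(k - 5)/(3*(k + 3)*(k + 4)).
Δs = 8*(k - 1)/(k**3 + 12*k**2 + 47*k + 60), as required.
Evaluate: s_(n+1) = 2*(n**2 - 3*n - 4)/(3*(n**2 + 9*n + 20)); subtract s_(0) = 0 ⇒ S(n) = 2*(n**2 - 3*n - 4)/(3*(n**2 + 9*n + 20)).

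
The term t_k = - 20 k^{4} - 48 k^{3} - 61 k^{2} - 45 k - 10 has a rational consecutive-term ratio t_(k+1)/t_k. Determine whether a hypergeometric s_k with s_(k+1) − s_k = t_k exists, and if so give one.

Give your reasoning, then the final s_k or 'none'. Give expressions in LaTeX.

The ratio is (20*k**4 + 128*k**3 + 325*k**2 + 391*k + 184)/(20*k**4 + 48*k**3 + 61*k**2 + 45*k + 10).
Normal form (A,B,C) = (1, 1, k**4 + 12*k**3/5 + 61*k**2/20 + 9*k/4 + 1/2).
f must satisfy (1)·f(k+1) − (1)·f(k) = k**4 + 12*k**3/5 + 61*k**2/20 + 9*k/4 + 1/2.
d = 5 from the (0,0,4) case.
Solving with deg f ≤ 5: f(k) = k*(4*k**4 + 2*k**3 + 3*k**2 + 4*k - 3)/20.
Certificate R = B(k−1)f/C = k*(4*k**4 + 2*k**3 + 3*k**2 + 4*k - 3)/(20*k**4 + 48*k**3 + 61*k**2 + 45*k + 10) gives s_k = k*(-4*k**4 - 2*k**3 - 3*k**2 - 4*k + 3).
s_(k+1) − s_k = -20*k**4 - 48*k**3 - 61*k**2 - 45*k - 10 = t_k.

s_k = k \left(- 4 k^{4} - 2 k^{3} - 3 k^{2} - 4 k + 3\right)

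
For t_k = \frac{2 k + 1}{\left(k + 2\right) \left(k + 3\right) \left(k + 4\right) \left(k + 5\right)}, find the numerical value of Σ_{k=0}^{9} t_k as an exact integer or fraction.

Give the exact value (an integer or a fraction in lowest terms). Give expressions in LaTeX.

t_(k+1)/t_k = (k + 2)*(2*k + 3)/((k + 6)*(2*k + 1)).
Gosper form: A/B · C(k+1)/C(k) with A=k + 2, B=k + 6, C=k + 1/2.
Need (k + 2)·f(k+1) − (k + 5)·f(k) = k + 1/2.
Degrees (1,1,1) ⇒ d ≤ 3.
Match coefficients ⇒ f(k) = k*(k**2 + 9*k + 2)/48.
Get s_k = R·t_k = k*(k**2 + 9*k + 2)/(24*(k + 2)*(k + 3)*(k + 4)) with R(k) = B(k−1)f(k)/C(k) = k*(k + 5)*(k**2 + 9*k + 2)/(24*(2*k + 1)).
s_(k+1) − s_k = (2*k + 1)/(k**4 + 14*k**3 + 71*k**2 + 154*k + 120) = t_k.
Telescoping: Σ = s_(10) − s_(0) = 10/273 − (0) = 10/273.

Σ = 10/273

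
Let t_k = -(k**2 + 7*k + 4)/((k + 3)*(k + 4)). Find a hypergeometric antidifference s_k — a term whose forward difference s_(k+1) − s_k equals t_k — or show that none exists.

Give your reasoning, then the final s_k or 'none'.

s_k = k*(-3*k - 1)/(3*(k + 3))

Step 1: r(k) = (k + 3)*(7*k + (k + 1)**2 + 11)/((k + 5)*(k**2 + 7*k + 4)).
Take A(k)=k + 3, B(k)=k + 5, C(k)=k**2 + 7*k + 4.
f must satisfy (k + 3)·f(k+1) − (k + 4)·f(k) = k**2 + 7*k + 4.
deg f ≤ 2 (via 1,1,2).
Coefficient equations give f(k) = k*(3*k + 1)/3.
Then R = B(k−1)f/C = k*(k + 4)*(3*k + 1)/(3*(k**2 + 7*k + 4)), so s_k = R(k)·t_k = k*(-3*k - 1)/(3*(k + 3)).
Verify: (-k**2 - 7*k - 4)/(k**2 + 7*k + 12) matches t_k.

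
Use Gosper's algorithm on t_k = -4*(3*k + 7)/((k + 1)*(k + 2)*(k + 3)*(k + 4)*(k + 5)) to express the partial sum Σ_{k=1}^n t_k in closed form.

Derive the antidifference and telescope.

Compute t_(k+1)/t_k: get (k + 1)*(3*k + 10)/((k + 6)*(3*k + 7)).
Normal form (A,B,C) = (k + 1, k + 6, k + 7/3).
Need (k + 1)·f(k+1) − (k + 5)·f(k) = k + 7/3.
d = 4 from the (1,1,1) case.
Solving with deg f ≤ 4: f(k) = k*(k + 2)*(k**2 + 8*k + 19)/36.
R(k) = B(k−1)·f(k)/C(k) = k*(k + 2)*(k + 5)*(k**2 + 8*k + 19)/(12*(3*k + 7)); s_k = R·t_k = k*(-k**2 - 8*k - 19)/(3*(k**3 + 8*k**2 + 19*k + 12)).
s_(k+1) − s_k = 4*(-3*k - 7)/(k**5 + 15*k**4 + 85*k**3 + 225*k**2 + 274*k + 120) = t_k.
Σ_(k=1)^n t_k = s_(n+1) − s_(1) = ((-n**3 - 11*n**2 - 38*n - 28)/(3*(n**3 + 11*n**2 + 38*n + 40))) − (-7/30), i.e. n*(-n**2 - 11*n - 38)/(10*(n**3 + 11*n**2 + 38*n + 40)).

S(n) = n*(-n**2 - 11*n - 38)/(10*(n**3 + 11*n**2 + 38*n + 40))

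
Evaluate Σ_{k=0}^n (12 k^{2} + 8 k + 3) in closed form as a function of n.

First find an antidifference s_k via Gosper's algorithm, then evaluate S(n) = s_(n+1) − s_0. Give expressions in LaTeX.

S(n) = 4 n^{3} + 10 n^{2} + 9 n + 3

r(k) = (12*k**2 + 32*k + 23)/(12*k**2 + 8*k + 3) after simplifying.
So A=1 and B=1, with C=k**2 + 2*k/3 + 1/4.
Set up (1)·f(k+1) − (1)·f(k) − (k**2 + 2*k/3 + 1/4) = 0.
Bound: deg f ≤ 3.
Solving with deg f ≤ 3: f(k) = k*(4*k**2 - 2*k + 1)/12.
Certificate R = B(k−1)f/C = k*(4*k**2 - 2*k + 1)/(12*k**2 + 8*k + 3) gives s_k = k*(4*k**2 - 2*k + 1).
Check: Δs_k = 12*k**2 + 8*k + 3. ✓
Telescope: S(n) = s_(n+1) − s_(0) = 4*n**3 + 10*n**2 + 9*n + 3 − (0) = 4*n**3 + 10*n**2 + 9*n + 3.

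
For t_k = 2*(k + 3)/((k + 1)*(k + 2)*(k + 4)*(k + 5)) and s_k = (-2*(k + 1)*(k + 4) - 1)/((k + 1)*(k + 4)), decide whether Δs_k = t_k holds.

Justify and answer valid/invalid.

s_(k+1) = (-2*(k + 2)*(k + 5) - 1)/((k + 2)*(k + 5))
s_(k+1) − s_k = 2*(k + 3)/(k**4 + 12*k**3 + 49*k**2 + 78*k + 40)
(s_(k+1) − s_k) − t_k = 0

Valid — Δs_k = t_k.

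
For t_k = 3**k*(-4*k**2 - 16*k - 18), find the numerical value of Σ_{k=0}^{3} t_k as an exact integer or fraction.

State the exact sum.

Ratio r(k) = 3*(2*k**2 + 12*k + 19)/(2*k**2 + 8*k + 9).
So A=3 and B=1, with C=k**2 + 4*k + 9/2.
f must satisfy (3)·f(k+1) − (1)·f(k) = k**2 + 4*k + 9/2.
Degrees (0,0,2) ⇒ d ≤ 2.
A polynomial solution: f(k) = (2*k**2 + 2*k + 3)/4.
Then R = B(k−1)f/C = (2*k**2 + 2*k + 3)/(2*(2*k**2 + 8*k + 9)), so s_k = R(k)·t_k = 3**k*(-2*k**2 - 2*k - 3).
Verify: 3**k*(-4*k**2 - 16*k - 18) matches t_k.
Evaluate s at k=4 and k=0: -3483 and -3; difference -3480.

Σ = -3480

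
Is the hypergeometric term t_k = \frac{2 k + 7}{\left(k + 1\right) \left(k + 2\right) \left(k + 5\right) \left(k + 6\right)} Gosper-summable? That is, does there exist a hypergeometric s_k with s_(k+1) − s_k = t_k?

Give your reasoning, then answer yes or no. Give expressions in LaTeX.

t_(k+1)/t_k = (k + 1)*(k + 5)*(2*k + 9)/((k + 3)*(k + 7)*(2*k + 7)).
Factor: A=k + 1; B=k + 7; C=k**3 + 21*k**2/2 + 73*k/2 + 42.
Set up (k + 1)·f(k+1) − (k + 6)·f(k) − (k**3 + 21*k**2/2 + 73*k/2 + 42) = 0.
Bound: deg f ≤ 5.
Coefficient equations give f(k) = k*(k + 2)*(k + 3)*(k + 4)*(k + 6)/10.
Get s_k = R·t_k = k*(k + 6)/(5*(k**2 + 6*k + 5)) with R(k) = B(k−1)f(k)/C(k) = k*(k + 2)*(k + 6)**2/(5*(2*k + 7)).
Verify: (2*k + 7)/(k**4 + 14*k**3 + 65*k**2 + 112*k + 60) matches t_k.

Yes. s_k = \frac{k \left(k + 6\right)}{5 \left(k^{2} + 6 k + 5\right)}.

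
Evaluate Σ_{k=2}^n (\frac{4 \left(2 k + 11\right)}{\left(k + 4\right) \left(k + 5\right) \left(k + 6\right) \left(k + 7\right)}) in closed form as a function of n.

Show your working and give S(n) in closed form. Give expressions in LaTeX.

S(n) = \frac{n^{2} + 12 n - 13}{12 \left(n^{2} + 12 n + 35\right)}

Step 1: r(k) = (k + 4)*(2*k + 13)/((k + 8)*(2*k + 11)).
A = k + 4, B = k + 8, C = k + 11/2.
Set up (k + 4)·f(k+1) − (k + 7)·f(k) − (k + 11/2) = 0.
From deg A=1, deg B=1, deg C=1: d=3.
Match coefficients ⇒ f(k) = k*(k + 5)*(k + 10)/48.
Get s_k = R·t_k = k*(k + 10)/(6*(k**2 + 10*k + 24)) with R(k) = B(k−1)f(k)/C(k) = k*(k + 5)*(k + 7)*(k + 10)/(24*(2*k + 11)).
Check: Δs_k = 4*(2*k + 11)/(k**4 + 22*k**3 + 179*k**2 + 638*k + 840). ✓
s_(n+1) = (n**2 + 12*n + 11)/(6*(n**2 + 12*n + 35)) and s_(2) = 1/12, so S(n) = (n**2 + 12*n - 13)/(12*(n**2 + 12*n + 35)).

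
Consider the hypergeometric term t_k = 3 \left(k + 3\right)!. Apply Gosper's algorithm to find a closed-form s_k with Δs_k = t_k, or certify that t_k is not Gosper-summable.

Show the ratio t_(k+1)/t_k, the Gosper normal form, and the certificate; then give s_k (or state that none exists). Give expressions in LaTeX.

Compute t_(k+1)/t_k: get k + 4.
So A=k + 4 and B=1, with C=1.
f must satisfy (k + 4)·f(k+1) − (1)·f(k) = 1.
From deg A=1, deg B=0, deg C=0: d=-1.
d = -1 < 0 ⇒ no nonzero polynomial f; not summable.

not Gosper-summable; s_k does not exist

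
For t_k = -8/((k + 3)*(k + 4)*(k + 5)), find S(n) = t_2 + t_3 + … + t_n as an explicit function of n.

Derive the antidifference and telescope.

The ratio is (k + 3)/(k + 6).
Gosper form: A/B · C(k+1)/C(k) with A=k + 3, B=k + 6, C=1.
f must satisfy (k + 3)·f(k+1) − (k + 5)·f(k) = 1.
From deg A=1, deg B=1, deg C=0: d=2.
Match coefficients ⇒ f(k) = k*(k + 7)/24.
R(k) = B(k−1)·f(k)/C(k) = k*(k + 5)*(k + 7)/24; s_k = R·t_k = k*(-k - 7)/(3*(k + 3)*(k + 4)).
Δs = -8/(k**3 + 12*k**2 + 47*k + 60), as required.
Σ_(k=2)^n t_k = s_(n+1) − s_(2) = ((-n**2 - 9*n - 8)/(3*(n**2 + 9*n + 20))) − (-1/5), i.e. 2*(-n**2 - 9*n + 10)/(15*(n**2 + 9*n + 20)).

S(n) = 2*(-n**2 - 9*n + 10)/(15*(n**2 + 9*n + 20))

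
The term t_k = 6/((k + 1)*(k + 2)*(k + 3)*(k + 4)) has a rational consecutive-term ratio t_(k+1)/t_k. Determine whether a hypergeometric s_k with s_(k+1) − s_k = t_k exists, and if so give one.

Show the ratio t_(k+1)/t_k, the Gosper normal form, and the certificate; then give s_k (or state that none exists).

s_k = k*(k**2 + 6*k + 11)/(3*(k + 1)*(k + 2)*(k + 3))

Ratio r(k) = (k + 1)/(k + 5).
A = k + 1, B = k + 5, C = 1.
f must satisfy (k + 1)·f(k+1) − (k + 4)·f(k) = 1.
d = 3 from the (1,1,0) case.
Solve for f: f(k) = k*(k**2 + 6*k + 11)/18 (degree 3 ≤ 3).
Then R = B(k−1)f/C = k*(k + 4)*(k**2 + 6*k + 11)/18, so s_k = R(k)·t_k = k*(k**2 + 6*k + 11)/(3*(k + 1)*(k + 2)*(k + 3)).
s_(k+1) − s_k = 6/(k**4 + 10*k**3 + 35*k**2 + 50*k + 24) = t_k.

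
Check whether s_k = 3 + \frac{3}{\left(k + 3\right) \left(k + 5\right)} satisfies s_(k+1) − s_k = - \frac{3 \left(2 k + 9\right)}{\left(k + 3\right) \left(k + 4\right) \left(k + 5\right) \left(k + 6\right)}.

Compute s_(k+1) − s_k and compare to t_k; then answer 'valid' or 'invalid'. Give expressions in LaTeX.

valid; difference matches t_k

s_(k+1) = 3 + 3/((k + 4)*(k + 6))
s_(k+1) − s_k = 3*(-2*k - 9)/(k**4 + 18*k**3 + 119*k**2 + 342*k + 360)
(s_(k+1) − s_k) − t_k = 0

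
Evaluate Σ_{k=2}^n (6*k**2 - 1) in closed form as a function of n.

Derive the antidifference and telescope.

S(n) = 2*n**3 + 3*n**2 - 5

The ratio is (6*(k + 1)**2 - 1)/(6*k**2 - 1).
A = 1, B = 1, C = k**2 - 1/6.
Key eq: (1)·f(k+1) = (1)·f(k) + (k**2 - 1/6).
Bound: deg f ≤ 3.
Solving with deg f ≤ 3: f(k) = k**2*(2*k - 3)/6.
So s_k = (B(k−1)f/C)·t_k = (k**2*(2*k - 3)/(6*k**2 - 1))·t_k = k**2*(2*k - 3).
s_(k+1) − s_k = 6*k**2 - 1 = t_k.
s_(n+1) = 2*n**3 + 3*n**2 - 1 and s_(2) = 4, so S(n) = 2*n**3 + 3*n**2 - 5.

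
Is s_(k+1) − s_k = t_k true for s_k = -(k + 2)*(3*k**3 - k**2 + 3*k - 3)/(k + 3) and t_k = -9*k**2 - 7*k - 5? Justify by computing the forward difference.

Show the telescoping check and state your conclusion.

s_(k+1) = -(k + 3)*(3*k + 3*(k + 1)**3 - (k + 1)**2)/(k + 4)
s_(k+1) − s_k = (-9*k**4 - 64*k**3 - 127*k**2 - 96*k - 42)/(k**2 + 7*k + 12)
(s_(k+1) − s_k) − t_k = (6*k**3 + 35*k**2 + 23*k + 18)/(k**2 + 7*k + 12)

Invalid: residual (6*k**3 + 35*k**2 + 23*k + 18)/(k**2 + 7*k + 12) ≠ 0.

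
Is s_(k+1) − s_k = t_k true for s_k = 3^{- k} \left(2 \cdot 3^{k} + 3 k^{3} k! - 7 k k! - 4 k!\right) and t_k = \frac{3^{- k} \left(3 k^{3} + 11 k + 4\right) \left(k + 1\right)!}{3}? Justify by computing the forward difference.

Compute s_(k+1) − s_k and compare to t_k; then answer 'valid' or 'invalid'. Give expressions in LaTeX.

s_(k+1) = (6*3**k + 3*k**4*factorial(k) + 12*k**3*factorial(k) + 11*k**2*factorial(k) - 6*k*factorial(k) - 8*factorial(k))/(3*3**k)
s_(k+1) − s_k = (3*k**3 + 11*k + 4)*factorial(k + 1)/(3*3**k)
(s_(k+1) − s_k) − t_k = 0

valid (s_(k+1) − s_k reduces to t_k)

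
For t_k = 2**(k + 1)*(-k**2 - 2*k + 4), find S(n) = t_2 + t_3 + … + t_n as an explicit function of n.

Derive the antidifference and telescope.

S(n) = -4*2**n*n**2 + 12*2**n - 16

t_(k+1)/t_k = 2*(k**2 + 4*k - 1)/(k**2 + 2*k - 4).
A = 2, B = 1, C = k**2 + 2*k - 4.
Key eq: (2)·f(k+1) = (1)·f(k) + (k**2 + 2*k - 4).
d = 2 from the (0,0,2) case.
Coefficient equations give f(k) = k**2 - 2*k - 2.
Get s_k = R·t_k = 2**(k + 1)*(-k**2 + 2*k + 2) with R(k) = B(k−1)f(k)/C(k) = (k**2 - 2*k - 2)/(k**2 + 2*k - 4).
s_(k+1) − s_k = 2**(k + 1)*(-k**2 - 2*k + 4) = t_k.
Evaluate: s_(n+1) = 2**(n + 2)*(3 - n**2); subtract s_(2) = 16 ⇒ S(n) = -4*2**n*n**2 + 12*2**n - 16.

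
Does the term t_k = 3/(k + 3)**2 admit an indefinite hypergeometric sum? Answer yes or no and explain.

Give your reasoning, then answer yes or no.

r(k) = (k + 3)**2/(k + 4)**2 after simplifying.
A = k**2 + 6*k + 9, B = k**2 + 8*k + 16, C = 1.
Need (k**2 + 6*k + 9)·f(k+1) − (k**2 + 6*k + 9)·f(k) = 1.
From deg A=2, deg B=2, deg C=0: d=0.
Put f(k) = c0: A·f(k+1) − B(k−1)·f(k) − C = -1; need -1 = 0 — inconsistent ⇒ no f, not summable.

No — the linear system for f has no solution.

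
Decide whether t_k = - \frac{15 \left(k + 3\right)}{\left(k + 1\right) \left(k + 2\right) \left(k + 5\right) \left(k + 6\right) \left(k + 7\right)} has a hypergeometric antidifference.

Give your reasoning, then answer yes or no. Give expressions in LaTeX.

Yes. s_k = \frac{k \left(- k^{2} - 12 k - 41\right)}{6 \left(k^{3} + 12 k^{2} + 41 k + 30\right)}.

The ratio is (k + 1)*(k + 4)*(k + 5)/((k + 3)**2*(k + 8)).
Gosper form: A/B · C(k+1)/C(k) with A=k + 1, B=k + 8, C=k**3 + 10*k**2 + 33*k + 36.
Need (k + 1)·f(k+1) − (k + 7)·f(k) = k**3 + 10*k**2 + 33*k + 36.
d = 6 from the (1,1,3) case.
Solve for f: f(k) = k*(k + 2)*(k + 3)*(k + 4)*(k**2 + 12*k + 41)/90 (degree 6 ≤ 6).
Certificate R = B(k−1)f/C = k*(k + 2)*(k + 7)*(k**2 + 12*k + 41)/(90*(k + 3)) gives s_k = k*(-k**2 - 12*k - 41)/(6*(k**3 + 12*k**2 + 41*k + 30)).
Δs = 15*(-k - 3)/(k**5 + 21*k**4 + 163*k**3 + 567*k**2 + 844*k + 420), as required.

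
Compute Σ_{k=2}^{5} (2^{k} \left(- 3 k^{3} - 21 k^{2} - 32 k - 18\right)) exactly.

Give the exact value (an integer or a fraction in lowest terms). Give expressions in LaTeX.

Σ = -49112

t_(k+1)/t_k = 2*(3*k**3 + 30*k**2 + 83*k + 74)/(3*k**3 + 21*k**2 + 32*k + 18).
Normal form (A,B,C) = (2, 1, k**3 + 7*k**2 + 32*k/3 + 6).
f must satisfy (2)·f(k+1) − (1)·f(k) = k**3 + 7*k**2 + 32*k/3 + 6.
deg f ≤ 3 (via 0,0,3).
Match coefficients ⇒ f(k) = (k + 1)*(3*k**2 + 2)/3.
Certificate R = B(k−1)f/C = (k + 1)*(3*k**2 + 2)/(3*k**3 + 21*k**2 + 32*k + 18) gives s_k = 2**k*(-3*k**3 - 3*k**2 - 2*k - 2).
s_(k+1) − s_k = 2**k*(-3*k**3 - 21*k**2 - 32*k - 18) = t_k.
Sum = s_(6) − s_(2); s_(6) = -49280, s_(2) = -168 ⇒ -49112.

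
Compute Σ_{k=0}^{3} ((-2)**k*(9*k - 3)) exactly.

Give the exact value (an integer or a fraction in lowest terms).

Compute t_(k+1)/t_k: get 2*(-3*k - 2)/(3*k - 1).
Factor: A=-2; B=1; C=k - 1/3.
Set up (-2)·f(k+1) − (1)·f(k) − (k - 1/3) = 0.
From deg A=0, deg B=0, deg C=1: d=1.
Solving with deg f ≤ 1: f(k) = -(k - 1)/3.
Then R = B(k−1)f/C = -(k - 1)/(3*k - 1), so s_k = R(k)·t_k = 3*(-2)**k*(1 - k).
s_(k+1) − s_k = (-2)**k*(9*k - 3) = t_k.
Evaluate s at k=4 and k=0: -144 and 3; difference -147.

Σ = -147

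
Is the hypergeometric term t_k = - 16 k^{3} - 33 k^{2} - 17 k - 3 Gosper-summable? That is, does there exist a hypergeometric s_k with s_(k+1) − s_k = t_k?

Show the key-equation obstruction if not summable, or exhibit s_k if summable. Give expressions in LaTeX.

Yes. s_k = k^{2} \left(- 4 k^{2} - 3 k + 4\right).

The ratio is (16*k**3 + 81*k**2 + 131*k + 69)/(16*k**3 + 33*k**2 + 17*k + 3).
Gosper form: A/B · C(k+1)/C(k) with A=1, B=1, C=k**3 + 33*k**2/16 + 17*k/16 + 3/16.
Key eq: (1)·f(k+1) = (1)·f(k) + (k**3 + 33*k**2/16 + 17*k/16 + 3/16).
d = 4 from the (0,0,3) case.
Solving with deg f ≤ 4: f(k) = k**2*(4*k**2 + 3*k - 4)/16.
So s_k = (B(k−1)f/C)·t_k = (k**2*(4*k**2 + 3*k - 4)/(16*k**3 + 33*k**2 + 17*k + 3))·t_k = k**2*(-4*k**2 - 3*k + 4).
Verify: -16*k**3 - 33*k**2 - 17*k - 3 matches t_k.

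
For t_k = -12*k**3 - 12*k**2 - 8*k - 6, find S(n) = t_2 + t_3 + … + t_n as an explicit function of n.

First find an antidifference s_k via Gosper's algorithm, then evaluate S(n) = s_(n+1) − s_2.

S(n) = -3*n**4 - 10*n**3 - 13*n**2 - 12*n + 38

Compute t_(k+1)/t_k: get (6*k**3 + 24*k**2 + 34*k + 19)/(6*k**3 + 6*k**2 + 4*k + 3).
Normal form (A,B,C) = (1, 1, k**3 + k**2 + 2*k/3 + 1/2).
Set up (1)·f(k+1) − (1)·f(k) − (k**3 + k**2 + 2*k/3 + 1/2) = 0.
From deg A=0, deg B=0, deg C=3: d=4.
A polynomial solution: f(k) = k*(3*k**3 - 2*k**2 + k + 4)/12.
Certificate R = B(k−1)f/C = k*(3*k**3 - 2*k**2 + k + 4)/(2*(6*k**3 + 6*k**2 + 4*k + 3)) gives s_k = k*(-3*k**3 + 2*k**2 - k - 4).
s_(k+1) − s_k = -12*k**3 - 12*k**2 - 8*k - 6 = t_k.
s_(n+1) = -3*n**4 - 10*n**3 - 13*n**2 - 12*n - 6 and s_(2) = -44, so S(n) = -3*n**4 - 10*n**3 - 13*n**2 - 12*n + 38.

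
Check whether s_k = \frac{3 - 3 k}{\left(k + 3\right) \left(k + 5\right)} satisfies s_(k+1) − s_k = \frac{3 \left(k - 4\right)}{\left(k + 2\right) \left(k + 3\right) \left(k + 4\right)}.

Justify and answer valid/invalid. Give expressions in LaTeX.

Invalid: residual \frac{18 \left(- k^{2} - 2 k + 12\right)}{k^{5} + 20 k^{4} + 155 k^{3} + 580 k^{2} + 1044 k + 720} ≠ 0.

s_(k+1) = -3*k/((k + 4)*(k + 6))
s_(k+1) − s_k = 3*(k**2 - k - 24)/(k**4 + 18*k**3 + 119*k**2 + 342*k + 360)
(s_(k+1) − s_k) − t_k = 18*(-k**2 - 2*k + 12)/(k**5 + 20*k**4 + 155*k**3 + 580*k**2 + 1044*k + 720)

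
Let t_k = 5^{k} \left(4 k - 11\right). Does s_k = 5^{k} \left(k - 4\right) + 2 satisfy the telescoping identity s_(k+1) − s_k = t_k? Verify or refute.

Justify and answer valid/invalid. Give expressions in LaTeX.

s_(k+1) = 5**(k + 1)*(k - 3) + 2
s_(k+1) − s_k = 5**k*(4*k - 11)
(s_(k+1) − s_k) − t_k = 0

valid; difference matches t_k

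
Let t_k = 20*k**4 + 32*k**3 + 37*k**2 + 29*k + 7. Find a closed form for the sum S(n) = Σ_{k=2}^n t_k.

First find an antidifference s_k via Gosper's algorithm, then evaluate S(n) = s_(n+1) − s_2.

S(n) = 4*n**5 + 18*n**4 + 35*n**3 + 41*n**2 + 27*n - 125

Ratio r(k) = (20*k**4 + 112*k**3 + 253*k**2 + 279*k + 125)/(20*k**4 + 32*k**3 + 37*k**2 + 29*k + 7).
So A=1 and B=1, with C=k**4 + 8*k**3/5 + 37*k**2/20 + 29*k/20 + 7/20.
f must satisfy (1)·f(k+1) − (1)·f(k) = k**4 + 8*k**3/5 + 37*k**2/20 + 29*k/20 + 7/20.
From deg A=0, deg B=0, deg C=4: d=5.
Solve for f: f(k) = k*(4*k**4 - 2*k**3 + 3*k**2 + 4*k - 2)/20 (degree 5 ≤ 5).
Certificate R = B(k−1)f/C = k*(4*k**4 - 2*k**3 + 3*k**2 + 4*k - 2)/(20*k**4 + 32*k**3 + 37*k**2 + 29*k + 7) gives s_k = k*(4*k**4 - 2*k**3 + 3*k**2 + 4*k - 2).
Δs = 20*k**4 + 32*k**3 + 37*k**2 + 29*k + 7, as required.
Σ_(k=2)^n t_k = s_(n+1) − s_(2) = (4*n**5 + 18*n**4 + 35*n**3 + 41*n**2 + 27*n + 7) − (132), i.e. 4*n**5 + 18*n**4 + 35*n**3 + 41*n**2 + 27*n - 125.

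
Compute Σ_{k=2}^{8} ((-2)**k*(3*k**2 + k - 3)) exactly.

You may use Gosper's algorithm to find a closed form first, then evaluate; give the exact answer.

r(k) = 2*(-k - 3*(k + 1)**2 + 2)/(3*k**2 + k - 3) after simplifying.
Gosper form: A/B · C(k+1)/C(k) with A=-2, B=1, C=k**2 + k/3 - 1.
Solve (-2)·f(k+1) − (1)·f(k) = k**2 + k/3 - 1.
deg f ≤ 2 (via 0,0,2).
Coefficient equations give f(k) = -(k**2 - k - 1)/3.
Certificate R = B(k−1)f/C = -(k**2 - k - 1)/(3*k**2 + k - 3) gives s_k = (-2)**k*(-k**2 + k + 1).
Verify: (-2)**k*(3*k**2 + k - 3) matches t_k.
Σ_(k=2)^(8) t_k = s_(9) − s_(2) = 36352 − (-4) = 36356.

Σ = 36356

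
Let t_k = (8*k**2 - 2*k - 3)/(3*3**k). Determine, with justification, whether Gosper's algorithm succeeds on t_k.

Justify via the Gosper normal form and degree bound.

r(k) = (8*k**2 + 14*k + 3)/(3*(8*k**2 - 2*k - 3)) after simplifying.
Gosper form: A/B · C(k+1)/C(k) with A=1/3, B=1, C=k**2 - k/4 - 3/8.
Need (1/3)·f(k+1) − (1)·f(k) = k**2 - k/4 - 3/8.
From deg A=0, deg B=0, deg C=2: d=2.
Match coefficients ⇒ f(k) = -3*(4*k**2 + 3*k + 2)/8.
Then R = B(k−1)f/C = -3*(4*k**2 + 3*k + 2)/((2*k + 1)*(4*k - 3)), so s_k = R(k)·t_k = (-4*k**2 - 3*k - 2)/3**k.
Verify: (8*k**2 - 2*k - 3)/(3*3**k) matches t_k.

Yes. s_k = (-4*k**2 - 3*k - 2)/3**k.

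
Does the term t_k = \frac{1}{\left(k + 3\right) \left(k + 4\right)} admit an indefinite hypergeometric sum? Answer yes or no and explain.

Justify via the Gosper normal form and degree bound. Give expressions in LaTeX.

Yes. s_k = \frac{k}{3 \left(k + 3\right)}.

The ratio is (k + 3)/(k + 5).
A = k + 3, B = k + 5, C = 1.
Solve (k + 3)·f(k+1) − (k + 4)·f(k) = 1.
Degrees (1,1,0) ⇒ d ≤ 1.
A polynomial solution: f(k) = k/3.
Then R = B(k−1)f/C = k*(k + 4)/3, so s_k = R(k)·t_k = k/(3*(k + 3)).
Verify: 1/(k**2 + 7*k + 12) matches t_k.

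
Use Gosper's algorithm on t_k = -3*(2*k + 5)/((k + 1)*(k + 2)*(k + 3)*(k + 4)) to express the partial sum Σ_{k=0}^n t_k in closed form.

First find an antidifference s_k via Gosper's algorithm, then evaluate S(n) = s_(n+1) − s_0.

t_(k+1)/t_k = (k + 1)*(2*k + 7)/((k + 5)*(2*k + 5)).
Factor: A=k + 1; B=k + 5; C=k + 5/2.
Set up (k + 1)·f(k+1) − (k + 4)·f(k) − (k + 5/2) = 0.
From deg A=1, deg B=1, deg C=1: d=3.
Solving with deg f ≤ 3: f(k) = k*(k + 2)*(k + 4)/6.
So s_k = (B(k−1)f/C)·t_k = (k*(k + 2)*(k + 4)**2/(3*(2*k + 5)))·t_k = k*(-k - 4)/(k**2 + 4*k + 3).
Check: Δs_k = 3*(-2*k - 5)/(k**4 + 10*k**3 + 35*k**2 + 50*k + 24). ✓
Σ_(k=0)^n t_k = s_(n+1) − s_(0) = ((-n**2 - 6*n - 5)/(n**2 + 6*n + 8)) − (0), i.e. (-n**2 - 6*n - 5)/(n**2 + 6*n + 8).

S(n) = (-n**2 - 6*n - 5)/(n**2 + 6*n + 8)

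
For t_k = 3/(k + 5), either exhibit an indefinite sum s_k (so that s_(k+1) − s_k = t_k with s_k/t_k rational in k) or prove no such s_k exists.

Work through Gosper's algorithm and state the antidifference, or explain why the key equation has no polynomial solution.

Compute t_(k+1)/t_k: get (k + 5)/(k + 6).
So A=k + 5 and B=k + 6, with C=1.
Need (k + 5)·f(k+1) − (k + 5)·f(k) = 1.
Degrees (1,1,0) ⇒ d ≤ 0.
Put f(k) = c0: A·f(k+1) − B(k−1)·f(k) − C = -1; need -1 = 0 — inconsistent ⇒ no f, not summable.

none (Gosper's algorithm certifies no s_k)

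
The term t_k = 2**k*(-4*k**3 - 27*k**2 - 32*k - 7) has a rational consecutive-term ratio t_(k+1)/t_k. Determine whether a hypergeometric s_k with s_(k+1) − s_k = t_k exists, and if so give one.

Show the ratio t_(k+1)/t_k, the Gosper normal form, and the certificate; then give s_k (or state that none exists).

s_k = 2**k*(-4*k**3 - 3*k**2 + 4*k - 1)

Compute t_(k+1)/t_k: get 2*(4*k**3 + 39*k**2 + 98*k + 70)/(4*k**3 + 27*k**2 + 32*k + 7).
Factor: A=2; B=1; C=k**3 + 27*k**2/4 + 8*k + 7/4.
Key eq: (2)·f(k+1) = (1)·f(k) + (k**3 + 27*k**2/4 + 8*k + 7/4).
deg f ≤ 3 (via 0,0,3).
Match coefficients ⇒ f(k) = (4*k**3 + 3*k**2 - 4*k + 1)/4.
R(k) = B(k−1)·f(k)/C(k) = (4*k**3 + 3*k**2 - 4*k + 1)/(4*k**3 + 27*k**2 + 32*k + 7); s_k = R·t_k = 2**k*(-4*k**3 - 3*k**2 + 4*k - 1).
Check: Δs_k = 2**k*(-4*k**3 - 27*k**2 - 32*k - 7). ✓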